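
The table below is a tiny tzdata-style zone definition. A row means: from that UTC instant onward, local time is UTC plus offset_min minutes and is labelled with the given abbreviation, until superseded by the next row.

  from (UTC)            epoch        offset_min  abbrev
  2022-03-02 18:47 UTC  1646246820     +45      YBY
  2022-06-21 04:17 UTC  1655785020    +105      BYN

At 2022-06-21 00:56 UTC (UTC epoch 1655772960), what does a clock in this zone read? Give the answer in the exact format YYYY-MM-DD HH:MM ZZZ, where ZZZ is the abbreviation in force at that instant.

Query: 2022-06-21 00:56 UTC
Rule 1/2 (YBY, +00:45): 2022-03-02 18:47 UTC ≤ query < 2022-06-21 04:17 UTC
0·60 + 56 + 45 = 101 min
101 = 0·1440 + 101; 101 = 1·60 + 41 → 01:41, same day
→ 2022-06-21 01:41 YBY

2022-06-21 01:41 YBY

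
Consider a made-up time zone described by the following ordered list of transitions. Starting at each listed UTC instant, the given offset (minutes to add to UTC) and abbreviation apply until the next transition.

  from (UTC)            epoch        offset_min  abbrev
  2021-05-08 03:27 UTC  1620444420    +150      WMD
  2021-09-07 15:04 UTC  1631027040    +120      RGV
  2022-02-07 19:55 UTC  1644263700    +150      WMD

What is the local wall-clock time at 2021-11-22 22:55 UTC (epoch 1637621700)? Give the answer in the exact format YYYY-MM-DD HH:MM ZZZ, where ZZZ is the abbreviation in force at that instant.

Query: 2021-11-22 22:55 UTC
Rule 2/3 (RGV, +02:00): 2021-09-07 15:04 UTC ≤ query < 2022-02-07 19:55 UTC
22·60 + 55 + 120 = 1495 min
1495 = 1·1440 + 55; 55 = 0·60 + 55 → 00:55, 2021-11-22 + 1 day = 2021-11-23
→ 2021-11-23 00:55 RGV

2021-11-23 00:55 RGV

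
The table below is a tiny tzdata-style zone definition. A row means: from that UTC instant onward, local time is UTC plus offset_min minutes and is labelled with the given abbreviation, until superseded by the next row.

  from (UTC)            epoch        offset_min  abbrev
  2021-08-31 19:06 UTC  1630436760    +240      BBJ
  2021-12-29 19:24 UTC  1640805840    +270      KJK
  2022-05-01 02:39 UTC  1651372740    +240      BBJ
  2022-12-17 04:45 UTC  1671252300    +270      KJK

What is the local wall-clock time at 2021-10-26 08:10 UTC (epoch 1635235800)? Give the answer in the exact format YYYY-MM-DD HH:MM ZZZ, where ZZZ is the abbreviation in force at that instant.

2021-10-26 12:10 BBJ

Query: 2021-10-26 08:10 UTC
Rule 1/4 (BBJ, +04:00): 2021-08-31 19:06 UTC ≤ query < 2021-12-29 19:24 UTC
8·60 + 10 + 240 = 730 min
730 = 0·1440 + 730; 730 = 12·60 + 10 → 12:10, same day
→ 2021-10-26 12:10 BBJ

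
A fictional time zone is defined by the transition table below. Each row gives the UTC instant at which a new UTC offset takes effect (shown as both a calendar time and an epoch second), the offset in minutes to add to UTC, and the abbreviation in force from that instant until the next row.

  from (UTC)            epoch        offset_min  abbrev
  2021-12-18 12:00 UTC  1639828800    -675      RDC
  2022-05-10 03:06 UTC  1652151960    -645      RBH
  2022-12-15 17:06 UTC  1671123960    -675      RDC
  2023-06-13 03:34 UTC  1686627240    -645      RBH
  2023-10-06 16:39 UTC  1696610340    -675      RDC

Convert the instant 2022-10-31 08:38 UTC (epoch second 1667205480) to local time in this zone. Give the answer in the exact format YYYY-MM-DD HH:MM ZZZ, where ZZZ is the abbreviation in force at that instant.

2022-10-30 21:53 RBH

Query: 2022-10-31 08:38 UTC
Rule 2/5 (RBH, -10:45): 2022-05-10 03:06 UTC ≤ query < 2022-12-15 17:06 UTC
8·60 + 38 - 645 = -127 min
-127 = -1·1440 + 1313; 1313 = 21·60 + 53 → 21:53, 2022-10-31 - 1 day = 2022-10-30
→ 2022-10-30 21:53 RBH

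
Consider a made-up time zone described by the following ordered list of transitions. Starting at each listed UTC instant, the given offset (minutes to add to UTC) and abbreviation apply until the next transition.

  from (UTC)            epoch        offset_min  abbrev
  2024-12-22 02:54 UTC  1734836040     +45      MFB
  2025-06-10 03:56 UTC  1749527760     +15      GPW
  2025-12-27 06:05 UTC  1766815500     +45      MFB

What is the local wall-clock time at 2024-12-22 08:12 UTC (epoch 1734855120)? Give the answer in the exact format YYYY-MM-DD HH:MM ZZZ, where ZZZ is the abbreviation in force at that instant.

Query: 2024-12-22 08:12 UTC
Rule 1/3 (MFB, +00:45): 2024-12-22 02:54 UTC ≤ query < 2025-06-10 03:56 UTC
8·60 + 12 + 45 = 537 min
537 = 0·1440 + 537; 537 = 8·60 + 57 → 08:57, same day
→ 2024-12-22 08:57 MFB

2024-12-22 08:57 MFB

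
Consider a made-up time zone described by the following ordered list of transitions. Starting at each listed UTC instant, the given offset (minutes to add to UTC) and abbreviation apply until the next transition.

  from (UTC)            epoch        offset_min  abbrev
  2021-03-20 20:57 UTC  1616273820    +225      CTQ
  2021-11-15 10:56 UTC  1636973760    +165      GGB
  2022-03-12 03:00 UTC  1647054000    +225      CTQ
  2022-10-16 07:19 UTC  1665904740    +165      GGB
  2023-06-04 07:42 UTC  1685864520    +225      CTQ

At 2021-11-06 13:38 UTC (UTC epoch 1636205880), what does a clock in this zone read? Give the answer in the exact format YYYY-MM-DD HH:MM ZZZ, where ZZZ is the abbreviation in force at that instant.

Query: 2021-11-06 13:38 UTC
Rule 1/5 (CTQ, +03:45): 2021-03-20 20:57 UTC ≤ query < 2021-11-15 10:56 UTC
13·60 + 38 + 225 = 1043 min
1043 = 0·1440 + 1043; 1043 = 17·60 + 23 → 17:23, same day
→ 2021-11-06 17:23 CTQ

2021-11-06 17:23 CTQ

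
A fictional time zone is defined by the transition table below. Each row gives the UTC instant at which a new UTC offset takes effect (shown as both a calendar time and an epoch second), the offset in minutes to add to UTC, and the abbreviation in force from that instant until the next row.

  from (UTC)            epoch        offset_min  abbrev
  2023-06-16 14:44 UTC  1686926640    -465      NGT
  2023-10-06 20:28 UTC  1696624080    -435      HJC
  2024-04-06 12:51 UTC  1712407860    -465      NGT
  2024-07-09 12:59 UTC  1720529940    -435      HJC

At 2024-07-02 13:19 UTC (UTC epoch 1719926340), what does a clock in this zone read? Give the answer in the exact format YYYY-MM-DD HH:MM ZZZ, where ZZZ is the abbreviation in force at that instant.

Query: 2024-07-02 13:19 UTC
Rule 3/4 (NGT, -07:45): 2024-04-06 12:51 UTC ≤ query < 2024-07-09 12:59 UTC
13·60 + 19 - 465 = 334 min
334 = 0·1440 + 334; 334 = 5·60 + 34 → 05:34, same day
→ 2024-07-02 05:34 NGT

2024-07-02 05:34 NGT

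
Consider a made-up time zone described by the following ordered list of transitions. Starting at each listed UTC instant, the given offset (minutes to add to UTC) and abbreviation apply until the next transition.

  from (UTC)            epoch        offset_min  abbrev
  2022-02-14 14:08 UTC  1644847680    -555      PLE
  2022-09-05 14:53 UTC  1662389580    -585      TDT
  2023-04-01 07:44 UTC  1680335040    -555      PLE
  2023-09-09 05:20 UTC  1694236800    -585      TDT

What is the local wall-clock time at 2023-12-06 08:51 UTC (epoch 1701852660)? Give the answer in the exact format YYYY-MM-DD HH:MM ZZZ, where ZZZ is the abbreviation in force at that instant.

Query: 2023-12-06 08:51 UTC
Rule 4/4 (TDT, -09:45): 2023-09-09 05:20 UTC ≤ query < +∞
8·60 + 51 - 585 = -54 min
-54 = -1·1440 + 1386; 1386 = 23·60 + 6 → 23:06, 2023-12-06 - 1 day = 2023-12-05
→ 2023-12-05 23:06 TDT

2023-12-05 23:06 TDT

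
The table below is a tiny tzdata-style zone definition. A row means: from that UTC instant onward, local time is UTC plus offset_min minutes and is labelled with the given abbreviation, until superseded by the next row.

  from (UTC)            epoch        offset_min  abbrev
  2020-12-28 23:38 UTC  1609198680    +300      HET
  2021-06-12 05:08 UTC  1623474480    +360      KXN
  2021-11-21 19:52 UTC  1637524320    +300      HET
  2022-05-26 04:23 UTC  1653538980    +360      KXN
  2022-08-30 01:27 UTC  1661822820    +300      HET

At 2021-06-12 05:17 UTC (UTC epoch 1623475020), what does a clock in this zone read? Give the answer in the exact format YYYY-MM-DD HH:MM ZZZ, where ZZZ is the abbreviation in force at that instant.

Query: 2021-06-12 05:17 UTC
Rule 2/5 (KXN, +06:00): 2021-06-12 05:08 UTC ≤ query < 2021-11-21 19:52 UTC
5·60 + 17 + 360 = 677 min
677 = 0·1440 + 677; 677 = 11·60 + 17 → 11:17, same day
→ 2021-06-12 11:17 KXN

2021-06-12 11:17 KXN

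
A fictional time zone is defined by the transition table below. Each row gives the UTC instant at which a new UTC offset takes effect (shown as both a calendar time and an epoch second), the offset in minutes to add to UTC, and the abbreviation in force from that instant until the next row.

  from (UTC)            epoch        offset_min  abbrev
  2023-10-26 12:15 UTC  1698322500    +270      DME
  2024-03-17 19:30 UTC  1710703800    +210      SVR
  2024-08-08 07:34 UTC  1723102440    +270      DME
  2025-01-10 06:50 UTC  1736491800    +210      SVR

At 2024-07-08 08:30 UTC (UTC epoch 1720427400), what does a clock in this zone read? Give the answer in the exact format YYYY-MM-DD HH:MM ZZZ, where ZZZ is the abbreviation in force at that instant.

2024-07-08 12:00 SVR

Query: 2024-07-08 08:30 UTC
Rule 2/4 (SVR, +03:30): 2024-03-17 19:30 UTC ≤ query < 2024-08-08 07:34 UTC
8·60 + 30 + 210 = 720 min
720 = 0·1440 + 720; 720 = 12·60 + 0 → 12:00, same day
→ 2024-07-08 12:00 SVR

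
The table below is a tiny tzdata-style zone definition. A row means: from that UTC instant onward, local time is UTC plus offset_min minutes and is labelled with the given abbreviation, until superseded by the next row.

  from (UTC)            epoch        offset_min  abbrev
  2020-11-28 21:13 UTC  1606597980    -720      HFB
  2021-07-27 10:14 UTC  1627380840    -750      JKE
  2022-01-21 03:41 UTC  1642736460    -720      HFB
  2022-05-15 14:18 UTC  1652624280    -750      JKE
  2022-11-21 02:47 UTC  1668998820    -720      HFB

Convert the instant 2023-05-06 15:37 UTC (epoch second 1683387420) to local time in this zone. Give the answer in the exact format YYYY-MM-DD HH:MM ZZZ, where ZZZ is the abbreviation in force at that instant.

Query: 2023-05-06 15:37 UTC
Rule 5/5 (HFB, -12:00): 2022-11-21 02:47 UTC ≤ query < +∞
15·60 + 37 - 720 = 217 min
217 = 0·1440 + 217; 217 = 3·60 + 37 → 03:37, same day
→ 2023-05-06 03:37 HFB

2023-05-06 03:37 HFB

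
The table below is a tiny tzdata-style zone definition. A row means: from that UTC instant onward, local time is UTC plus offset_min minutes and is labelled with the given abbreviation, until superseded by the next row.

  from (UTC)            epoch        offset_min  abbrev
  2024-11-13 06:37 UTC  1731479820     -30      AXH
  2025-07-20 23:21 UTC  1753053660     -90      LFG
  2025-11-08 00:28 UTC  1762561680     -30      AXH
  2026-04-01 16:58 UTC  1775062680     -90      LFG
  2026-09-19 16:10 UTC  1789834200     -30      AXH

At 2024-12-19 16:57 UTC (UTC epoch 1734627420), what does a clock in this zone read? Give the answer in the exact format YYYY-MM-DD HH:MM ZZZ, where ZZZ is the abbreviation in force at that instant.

Query: 2024-12-19 16:57 UTC
Rule 1/5 (AXH, -00:30): 2024-11-13 06:37 UTC ≤ query < 2025-07-20 23:21 UTC
16·60 + 57 - 30 = 987 min
987 = 0·1440 + 987; 987 = 16·60 + 27 → 16:27, same day
→ 2024-12-19 16:27 AXH

2024-12-19 16:27 AXH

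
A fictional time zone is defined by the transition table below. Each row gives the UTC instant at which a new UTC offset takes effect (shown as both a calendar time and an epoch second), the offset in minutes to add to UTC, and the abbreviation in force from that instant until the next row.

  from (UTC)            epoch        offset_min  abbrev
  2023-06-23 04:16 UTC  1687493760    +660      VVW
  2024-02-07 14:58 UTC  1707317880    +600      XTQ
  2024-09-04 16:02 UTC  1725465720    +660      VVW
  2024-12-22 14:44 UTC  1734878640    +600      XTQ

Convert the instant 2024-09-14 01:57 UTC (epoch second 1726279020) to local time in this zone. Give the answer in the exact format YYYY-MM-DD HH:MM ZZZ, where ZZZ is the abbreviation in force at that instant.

2024-09-14 12:57 VVW

Query: 2024-09-14 01:57 UTC
Rule 3/4 (VVW, +11:00): 2024-09-04 16:02 UTC ≤ query < 2024-12-22 14:44 UTC
1·60 + 57 + 660 = 777 min
777 = 0·1440 + 777; 777 = 12·60 + 57 → 12:57, same day
→ 2024-09-14 12:57 VVW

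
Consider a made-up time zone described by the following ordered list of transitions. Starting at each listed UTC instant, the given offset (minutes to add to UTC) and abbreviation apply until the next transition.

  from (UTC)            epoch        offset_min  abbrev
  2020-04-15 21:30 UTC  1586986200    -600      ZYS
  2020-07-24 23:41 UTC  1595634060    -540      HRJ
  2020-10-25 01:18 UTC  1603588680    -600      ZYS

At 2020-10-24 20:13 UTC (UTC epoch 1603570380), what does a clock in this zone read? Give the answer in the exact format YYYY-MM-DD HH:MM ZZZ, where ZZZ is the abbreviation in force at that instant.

Query: 2020-10-24 20:13 UTC
Rule 2/3 (HRJ, -09:00): 2020-07-24 23:41 UTC ≤ query < 2020-10-25 01:18 UTC
20·60 + 13 - 540 = 673 min
673 = 0·1440 + 673; 673 = 11·60 + 13 → 11:13, same day
→ 2020-10-24 11:13 HRJ

2020-10-24 11:13 HRJ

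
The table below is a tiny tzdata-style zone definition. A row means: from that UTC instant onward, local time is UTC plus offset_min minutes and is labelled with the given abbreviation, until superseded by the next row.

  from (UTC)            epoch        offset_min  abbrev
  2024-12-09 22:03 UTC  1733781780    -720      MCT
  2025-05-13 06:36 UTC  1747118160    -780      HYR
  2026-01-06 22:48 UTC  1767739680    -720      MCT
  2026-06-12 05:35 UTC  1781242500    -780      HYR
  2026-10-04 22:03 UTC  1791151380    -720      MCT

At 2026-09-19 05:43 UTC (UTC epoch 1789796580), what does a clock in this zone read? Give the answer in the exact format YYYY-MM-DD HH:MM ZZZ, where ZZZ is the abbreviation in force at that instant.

2026-09-18 16:43 HYR

Query: 2026-09-19 05:43 UTC
Rule 4/5 (HYR, -13:00): 2026-06-12 05:35 UTC ≤ query < 2026-10-04 22:03 UTC
5·60 + 43 - 780 = -437 min
-437 = -1·1440 + 1003; 1003 = 16·60 + 43 → 16:43, 2026-09-19 - 1 day = 2026-09-18
→ 2026-09-18 16:43 HYR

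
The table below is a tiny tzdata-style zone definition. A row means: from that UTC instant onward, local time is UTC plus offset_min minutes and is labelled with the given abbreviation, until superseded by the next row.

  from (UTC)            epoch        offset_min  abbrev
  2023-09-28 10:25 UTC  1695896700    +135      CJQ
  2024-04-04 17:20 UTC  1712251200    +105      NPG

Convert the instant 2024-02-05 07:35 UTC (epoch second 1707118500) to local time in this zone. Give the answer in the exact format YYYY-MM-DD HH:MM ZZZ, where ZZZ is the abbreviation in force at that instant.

Query: 2024-02-05 07:35 UTC
Rule 1/2 (CJQ, +02:15): 2023-09-28 10:25 UTC ≤ query < 2024-04-04 17:20 UTC
7·60 + 35 + 135 = 590 min
590 = 0·1440 + 590; 590 = 9·60 + 50 → 09:50, same day
→ 2024-02-05 09:50 CJQ

2024-02-05 09:50 CJQ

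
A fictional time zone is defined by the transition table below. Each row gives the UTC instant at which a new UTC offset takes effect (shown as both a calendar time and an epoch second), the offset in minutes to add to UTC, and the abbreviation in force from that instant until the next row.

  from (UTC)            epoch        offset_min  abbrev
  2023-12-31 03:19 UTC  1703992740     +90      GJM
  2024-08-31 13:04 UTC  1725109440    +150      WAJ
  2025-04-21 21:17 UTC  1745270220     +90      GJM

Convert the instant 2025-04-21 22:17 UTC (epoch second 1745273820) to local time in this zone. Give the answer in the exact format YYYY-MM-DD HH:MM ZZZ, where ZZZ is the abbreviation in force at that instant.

2025-04-21 23:47 GJM

Query: 2025-04-21 22:17 UTC
Rule 3/3 (GJM, +01:30): 2025-04-21 21:17 UTC ≤ query < +∞
22·60 + 17 + 90 = 1427 min
1427 = 0·1440 + 1427; 1427 = 23·60 + 47 → 23:47, same day
→ 2025-04-21 23:47 GJM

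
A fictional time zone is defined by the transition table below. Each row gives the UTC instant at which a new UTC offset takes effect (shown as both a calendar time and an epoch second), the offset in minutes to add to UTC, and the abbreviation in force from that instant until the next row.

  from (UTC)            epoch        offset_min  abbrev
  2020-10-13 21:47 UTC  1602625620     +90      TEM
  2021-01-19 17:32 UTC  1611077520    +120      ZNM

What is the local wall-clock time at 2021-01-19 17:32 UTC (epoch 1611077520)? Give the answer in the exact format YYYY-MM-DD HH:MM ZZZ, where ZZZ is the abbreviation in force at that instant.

Query: 2021-01-19 17:32 UTC
Rule 2/2 (ZNM, +02:00): 2021-01-19 17:32 UTC ≤ query < +∞
17·60 + 32 + 120 = 1172 min
1172 = 0·1440 + 1172; 1172 = 19·60 + 32 → 19:32, same day
→ 2021-01-19 19:32 ZNM

2021-01-19 19:32 ZNM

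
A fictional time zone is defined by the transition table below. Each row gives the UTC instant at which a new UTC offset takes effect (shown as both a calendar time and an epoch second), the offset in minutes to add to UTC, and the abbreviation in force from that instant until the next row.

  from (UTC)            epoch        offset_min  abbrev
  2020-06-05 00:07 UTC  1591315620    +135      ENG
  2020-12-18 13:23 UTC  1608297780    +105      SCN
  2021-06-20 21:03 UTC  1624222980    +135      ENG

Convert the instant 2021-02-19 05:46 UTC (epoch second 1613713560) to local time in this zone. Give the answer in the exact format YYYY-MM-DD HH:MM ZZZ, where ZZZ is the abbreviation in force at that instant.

Query: 2021-02-19 05:46 UTC
Rule 2/3 (SCN, +01:45): 2020-12-18 13:23 UTC ≤ query < 2021-06-20 21:03 UTC
5·60 + 46 + 105 = 451 min
451 = 0·1440 + 451; 451 = 7·60 + 31 → 07:31, same day
→ 2021-02-19 07:31 SCN

2021-02-19 07:31 SCN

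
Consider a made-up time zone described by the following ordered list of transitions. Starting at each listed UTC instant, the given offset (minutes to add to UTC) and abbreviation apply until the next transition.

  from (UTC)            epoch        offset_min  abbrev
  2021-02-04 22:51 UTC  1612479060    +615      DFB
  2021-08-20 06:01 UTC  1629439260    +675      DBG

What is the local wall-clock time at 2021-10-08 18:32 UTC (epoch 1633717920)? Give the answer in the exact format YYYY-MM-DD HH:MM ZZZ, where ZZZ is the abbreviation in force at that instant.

2021-10-09 05:47 DBG

Query: 2021-10-08 18:32 UTC
Rule 2/2 (DBG, +11:15): 2021-08-20 06:01 UTC ≤ query < +∞
18·60 + 32 + 675 = 1787 min
1787 = 1·1440 + 347; 347 = 5·60 + 47 → 05:47, 2021-10-08 + 1 day = 2021-10-09
→ 2021-10-09 05:47 DBG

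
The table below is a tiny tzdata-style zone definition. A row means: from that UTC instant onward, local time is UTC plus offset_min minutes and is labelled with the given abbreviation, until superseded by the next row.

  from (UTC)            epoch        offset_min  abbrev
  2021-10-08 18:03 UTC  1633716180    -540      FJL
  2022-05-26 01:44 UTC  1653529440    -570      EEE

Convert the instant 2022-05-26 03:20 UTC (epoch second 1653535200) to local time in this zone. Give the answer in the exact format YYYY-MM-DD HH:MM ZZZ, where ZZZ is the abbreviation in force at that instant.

Query: 2022-05-26 03:20 UTC
Rule 2/2 (EEE, -09:30): 2022-05-26 01:44 UTC ≤ query < +∞
3·60 + 20 - 570 = -370 min
-370 = -1·1440 + 1070; 1070 = 17·60 + 50 → 17:50, 2022-05-26 - 1 day = 2022-05-25
→ 2022-05-25 17:50 EEE

2022-05-25 17:50 EEE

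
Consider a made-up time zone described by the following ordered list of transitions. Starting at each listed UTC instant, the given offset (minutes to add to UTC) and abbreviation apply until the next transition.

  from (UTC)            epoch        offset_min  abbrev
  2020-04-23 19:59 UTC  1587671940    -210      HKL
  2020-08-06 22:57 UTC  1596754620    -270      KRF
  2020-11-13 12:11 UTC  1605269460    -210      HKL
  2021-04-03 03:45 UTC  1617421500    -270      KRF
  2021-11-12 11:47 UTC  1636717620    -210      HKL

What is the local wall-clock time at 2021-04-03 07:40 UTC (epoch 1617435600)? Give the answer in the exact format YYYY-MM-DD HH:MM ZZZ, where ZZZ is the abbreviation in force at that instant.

Query: 2021-04-03 07:40 UTC
Rule 4/5 (KRF, -04:30): 2021-04-03 03:45 UTC ≤ query < 2021-11-12 11:47 UTC
7·60 + 40 - 270 = 190 min
190 = 0·1440 + 190; 190 = 3·60 + 10 → 03:10, same day
→ 2021-04-03 03:10 KRF

2021-04-03 03:10 KRF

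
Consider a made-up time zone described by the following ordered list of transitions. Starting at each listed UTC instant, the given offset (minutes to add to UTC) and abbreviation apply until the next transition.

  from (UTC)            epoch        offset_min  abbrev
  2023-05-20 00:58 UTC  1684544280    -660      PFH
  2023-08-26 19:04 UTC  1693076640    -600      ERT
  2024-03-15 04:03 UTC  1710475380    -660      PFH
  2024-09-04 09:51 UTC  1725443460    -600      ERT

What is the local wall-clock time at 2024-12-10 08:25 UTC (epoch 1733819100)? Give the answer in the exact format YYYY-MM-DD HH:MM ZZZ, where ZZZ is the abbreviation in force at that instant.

Query: 2024-12-10 08:25 UTC
Rule 4/4 (ERT, -10:00): 2024-09-04 09:51 UTC ≤ query < +∞
8·60 + 25 - 600 = -95 min
-95 = -1·1440 + 1345; 1345 = 22·60 + 25 → 22:25, 2024-12-10 - 1 day = 2024-12-09
→ 2024-12-09 22:25 ERT

2024-12-09 22:25 ERT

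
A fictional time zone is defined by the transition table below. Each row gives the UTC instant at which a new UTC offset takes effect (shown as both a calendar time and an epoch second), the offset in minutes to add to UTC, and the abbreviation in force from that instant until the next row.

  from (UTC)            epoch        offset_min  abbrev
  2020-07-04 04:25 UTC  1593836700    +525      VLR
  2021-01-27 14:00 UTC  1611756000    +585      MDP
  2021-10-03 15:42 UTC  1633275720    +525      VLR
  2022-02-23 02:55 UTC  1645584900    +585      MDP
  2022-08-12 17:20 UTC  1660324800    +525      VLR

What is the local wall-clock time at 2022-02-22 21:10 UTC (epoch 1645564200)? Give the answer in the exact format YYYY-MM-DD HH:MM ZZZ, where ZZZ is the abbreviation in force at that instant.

Query: 2022-02-22 21:10 UTC
Rule 3/5 (VLR, +08:45): 2021-10-03 15:42 UTC ≤ query < 2022-02-23 02:55 UTC
21·60 + 10 + 525 = 1795 min
1795 = 1·1440 + 355; 355 = 5·60 + 55 → 05:55, 2022-02-22 + 1 day = 2022-02-23
→ 2022-02-23 05:55 VLR

2022-02-23 05:55 VLR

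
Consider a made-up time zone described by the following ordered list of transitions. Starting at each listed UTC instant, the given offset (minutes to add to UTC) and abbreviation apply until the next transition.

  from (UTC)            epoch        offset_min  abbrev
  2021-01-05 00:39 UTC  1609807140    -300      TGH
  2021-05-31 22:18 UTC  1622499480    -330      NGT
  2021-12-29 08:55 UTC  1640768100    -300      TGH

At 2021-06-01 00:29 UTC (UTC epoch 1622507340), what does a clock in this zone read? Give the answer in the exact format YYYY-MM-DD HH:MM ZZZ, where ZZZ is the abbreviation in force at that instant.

2021-05-31 18:59 NGT

Query: 2021-06-01 00:29 UTC
Rule 2/3 (NGT, -05:30): 2021-05-31 22:18 UTC ≤ query < 2021-12-29 08:55 UTC
0·60 + 29 - 330 = -301 min
-301 = -1·1440 + 1139; 1139 = 18·60 + 59 → 18:59, 2021-06-01 - 1 day = 2021-05-31
→ 2021-05-31 18:59 NGT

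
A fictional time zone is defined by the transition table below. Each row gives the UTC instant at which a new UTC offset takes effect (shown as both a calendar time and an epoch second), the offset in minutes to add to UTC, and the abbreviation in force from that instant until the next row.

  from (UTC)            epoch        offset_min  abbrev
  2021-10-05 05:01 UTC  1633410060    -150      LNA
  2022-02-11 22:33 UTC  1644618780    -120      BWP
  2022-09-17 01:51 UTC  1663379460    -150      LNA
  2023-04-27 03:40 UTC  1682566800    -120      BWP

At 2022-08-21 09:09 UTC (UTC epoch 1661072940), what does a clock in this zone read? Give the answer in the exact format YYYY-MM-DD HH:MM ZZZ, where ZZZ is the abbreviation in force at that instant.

2022-08-21 07:09 BWP

Query: 2022-08-21 09:09 UTC
Rule 2/4 (BWP, -02:00): 2022-02-11 22:33 UTC ≤ query < 2022-09-17 01:51 UTC
9·60 + 9 - 120 = 429 min
429 = 0·1440 + 429; 429 = 7·60 + 9 → 07:09, same day
→ 2022-08-21 07:09 BWP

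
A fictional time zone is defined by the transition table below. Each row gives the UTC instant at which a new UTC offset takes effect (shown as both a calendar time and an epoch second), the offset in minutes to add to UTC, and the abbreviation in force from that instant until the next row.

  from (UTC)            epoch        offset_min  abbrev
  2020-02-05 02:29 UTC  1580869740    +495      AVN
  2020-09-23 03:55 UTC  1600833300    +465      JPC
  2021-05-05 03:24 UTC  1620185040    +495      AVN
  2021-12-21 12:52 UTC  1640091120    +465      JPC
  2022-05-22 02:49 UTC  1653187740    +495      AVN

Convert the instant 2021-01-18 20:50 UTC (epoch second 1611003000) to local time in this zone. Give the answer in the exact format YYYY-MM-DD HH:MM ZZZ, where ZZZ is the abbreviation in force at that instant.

2021-01-19 04:35 JPC

Query: 2021-01-18 20:50 UTC
Rule 2/5 (JPC, +07:45): 2020-09-23 03:55 UTC ≤ query < 2021-05-05 03:24 UTC
20·60 + 50 + 465 = 1715 min
1715 = 1·1440 + 275; 275 = 4·60 + 35 → 04:35, 2021-01-18 + 1 day = 2021-01-19
→ 2021-01-19 04:35 JPC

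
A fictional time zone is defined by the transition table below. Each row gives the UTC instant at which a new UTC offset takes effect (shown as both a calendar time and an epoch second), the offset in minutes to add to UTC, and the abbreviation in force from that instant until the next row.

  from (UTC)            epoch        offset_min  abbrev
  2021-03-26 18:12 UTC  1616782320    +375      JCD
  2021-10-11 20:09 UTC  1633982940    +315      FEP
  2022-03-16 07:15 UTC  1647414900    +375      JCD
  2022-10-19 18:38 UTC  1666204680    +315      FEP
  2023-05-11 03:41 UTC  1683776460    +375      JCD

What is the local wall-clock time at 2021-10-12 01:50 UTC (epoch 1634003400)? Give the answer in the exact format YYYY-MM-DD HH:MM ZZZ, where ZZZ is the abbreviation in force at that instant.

2021-10-12 07:05 FEP

Query: 2021-10-12 01:50 UTC
Rule 2/5 (FEP, +05:15): 2021-10-11 20:09 UTC ≤ query < 2022-03-16 07:15 UTC
1·60 + 50 + 315 = 425 min
425 = 0·1440 + 425; 425 = 7·60 + 5 → 07:05, same day
→ 2021-10-12 07:05 FEP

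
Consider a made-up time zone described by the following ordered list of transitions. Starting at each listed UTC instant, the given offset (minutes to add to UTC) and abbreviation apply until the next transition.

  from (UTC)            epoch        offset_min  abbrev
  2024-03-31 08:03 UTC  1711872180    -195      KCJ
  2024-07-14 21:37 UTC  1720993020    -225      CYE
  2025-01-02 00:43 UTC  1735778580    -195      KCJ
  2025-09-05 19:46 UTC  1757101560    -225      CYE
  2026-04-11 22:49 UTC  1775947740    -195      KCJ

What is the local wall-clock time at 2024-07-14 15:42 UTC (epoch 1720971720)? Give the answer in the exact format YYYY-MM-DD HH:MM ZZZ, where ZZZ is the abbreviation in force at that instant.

2024-07-14 12:27 KCJ

Query: 2024-07-14 15:42 UTC
Rule 1/5 (KCJ, -03:15): 2024-03-31 08:03 UTC ≤ query < 2024-07-14 21:37 UTC
15·60 + 42 - 195 = 747 min
747 = 0·1440 + 747; 747 = 12·60 + 27 → 12:27, same day
→ 2024-07-14 12:27 KCJ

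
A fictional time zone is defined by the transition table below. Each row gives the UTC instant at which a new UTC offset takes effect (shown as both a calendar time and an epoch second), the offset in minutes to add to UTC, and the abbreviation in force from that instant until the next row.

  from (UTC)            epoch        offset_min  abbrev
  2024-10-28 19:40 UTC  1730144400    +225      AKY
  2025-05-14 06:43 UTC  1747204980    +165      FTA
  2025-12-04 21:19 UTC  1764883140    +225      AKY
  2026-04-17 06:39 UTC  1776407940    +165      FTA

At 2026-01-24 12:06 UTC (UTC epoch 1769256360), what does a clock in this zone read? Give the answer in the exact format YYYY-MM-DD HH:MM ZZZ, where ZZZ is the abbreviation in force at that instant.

2026-01-24 15:51 AKY

Query: 2026-01-24 12:06 UTC
Rule 3/4 (AKY, +03:45): 2025-12-04 21:19 UTC ≤ query < 2026-04-17 06:39 UTC
12·60 + 6 + 225 = 951 min
951 = 0·1440 + 951; 951 = 15·60 + 51 → 15:51, same day
→ 2026-01-24 15:51 AKY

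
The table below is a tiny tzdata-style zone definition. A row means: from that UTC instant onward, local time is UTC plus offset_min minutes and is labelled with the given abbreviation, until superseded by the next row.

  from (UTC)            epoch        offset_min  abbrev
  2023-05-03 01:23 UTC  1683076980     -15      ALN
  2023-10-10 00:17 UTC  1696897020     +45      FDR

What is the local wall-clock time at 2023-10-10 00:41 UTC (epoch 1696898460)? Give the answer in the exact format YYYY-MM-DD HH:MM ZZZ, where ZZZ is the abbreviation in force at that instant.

Query: 2023-10-10 00:41 UTC
Rule 2/2 (FDR, +00:45): 2023-10-10 00:17 UTC ≤ query < +∞
0·60 + 41 + 45 = 86 min
86 = 0·1440 + 86; 86 = 1·60 + 26 → 01:26, same day
→ 2023-10-10 01:26 FDR

2023-10-10 01:26 FDR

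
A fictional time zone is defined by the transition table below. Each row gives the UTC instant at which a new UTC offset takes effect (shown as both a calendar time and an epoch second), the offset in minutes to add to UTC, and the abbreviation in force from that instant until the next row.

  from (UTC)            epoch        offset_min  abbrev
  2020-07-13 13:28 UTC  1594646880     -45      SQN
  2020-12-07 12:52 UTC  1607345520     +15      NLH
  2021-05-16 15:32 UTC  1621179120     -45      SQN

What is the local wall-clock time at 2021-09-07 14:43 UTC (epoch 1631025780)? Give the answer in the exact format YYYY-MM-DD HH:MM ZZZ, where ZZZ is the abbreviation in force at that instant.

Query: 2021-09-07 14:43 UTC
Rule 3/3 (SQN, -00:45): 2021-05-16 15:32 UTC ≤ query < +∞
14·60 + 43 - 45 = 838 min
838 = 0·1440 + 838; 838 = 13·60 + 58 → 13:58, same day
→ 2021-09-07 13:58 SQN

2021-09-07 13:58 SQN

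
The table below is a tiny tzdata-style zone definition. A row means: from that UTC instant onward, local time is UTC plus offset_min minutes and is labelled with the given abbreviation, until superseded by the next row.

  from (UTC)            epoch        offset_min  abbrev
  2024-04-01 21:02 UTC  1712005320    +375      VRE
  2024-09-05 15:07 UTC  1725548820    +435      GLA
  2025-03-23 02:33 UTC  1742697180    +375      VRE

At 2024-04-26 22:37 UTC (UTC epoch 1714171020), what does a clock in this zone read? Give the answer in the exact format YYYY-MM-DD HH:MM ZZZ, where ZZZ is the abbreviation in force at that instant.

Query: 2024-04-26 22:37 UTC
Rule 1/3 (VRE, +06:15): 2024-04-01 21:02 UTC ≤ query < 2024-09-05 15:07 UTC
22·60 + 37 + 375 = 1732 min
1732 = 1·1440 + 292; 292 = 4·60 + 52 → 04:52, 2024-04-26 + 1 day = 2024-04-27
→ 2024-04-27 04:52 VRE

2024-04-27 04:52 VRE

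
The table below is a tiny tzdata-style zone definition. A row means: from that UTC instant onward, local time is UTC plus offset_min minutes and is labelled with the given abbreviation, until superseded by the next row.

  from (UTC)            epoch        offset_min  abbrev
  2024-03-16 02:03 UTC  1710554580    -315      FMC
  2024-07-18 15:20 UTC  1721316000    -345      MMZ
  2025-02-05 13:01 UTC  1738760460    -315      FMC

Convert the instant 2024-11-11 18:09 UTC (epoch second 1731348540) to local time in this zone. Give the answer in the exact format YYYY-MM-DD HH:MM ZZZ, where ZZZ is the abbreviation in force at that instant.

Query: 2024-11-11 18:09 UTC
Rule 2/3 (MMZ, -05:45): 2024-07-18 15:20 UTC ≤ query < 2025-02-05 13:01 UTC
18·60 + 9 - 345 = 744 min
744 = 0·1440 + 744; 744 = 12·60 + 24 → 12:24, same day
→ 2024-11-11 12:24 MMZ

2024-11-11 12:24 MMZ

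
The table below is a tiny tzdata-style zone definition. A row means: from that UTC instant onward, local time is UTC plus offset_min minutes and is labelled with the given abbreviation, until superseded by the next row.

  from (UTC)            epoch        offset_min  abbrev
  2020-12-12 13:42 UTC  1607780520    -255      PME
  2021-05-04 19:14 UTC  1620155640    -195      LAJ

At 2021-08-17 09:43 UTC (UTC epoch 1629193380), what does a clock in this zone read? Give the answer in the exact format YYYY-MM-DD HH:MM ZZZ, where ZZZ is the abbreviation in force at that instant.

Query: 2021-08-17 09:43 UTC
Rule 2/2 (LAJ, -03:15): 2021-05-04 19:14 UTC ≤ query < +∞
9·60 + 43 - 195 = 388 min
388 = 0·1440 + 388; 388 = 6·60 + 28 → 06:28, same day
→ 2021-08-17 06:28 LAJ

2021-08-17 06:28 LAJ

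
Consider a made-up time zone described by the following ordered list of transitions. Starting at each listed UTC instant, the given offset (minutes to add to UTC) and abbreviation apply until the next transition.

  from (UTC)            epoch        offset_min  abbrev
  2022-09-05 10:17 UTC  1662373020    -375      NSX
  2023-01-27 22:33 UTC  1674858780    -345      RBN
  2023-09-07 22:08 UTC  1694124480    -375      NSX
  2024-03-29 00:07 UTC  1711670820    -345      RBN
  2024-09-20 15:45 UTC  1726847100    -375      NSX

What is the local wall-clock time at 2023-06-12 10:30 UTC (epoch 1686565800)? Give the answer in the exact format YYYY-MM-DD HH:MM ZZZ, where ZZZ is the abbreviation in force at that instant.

Query: 2023-06-12 10:30 UTC
Rule 2/5 (RBN, -05:45): 2023-01-27 22:33 UTC ≤ query < 2023-09-07 22:08 UTC
10·60 + 30 - 345 = 285 min
285 = 0·1440 + 285; 285 = 4·60 + 45 → 04:45, same day
→ 2023-06-12 04:45 RBN

2023-06-12 04:45 RBN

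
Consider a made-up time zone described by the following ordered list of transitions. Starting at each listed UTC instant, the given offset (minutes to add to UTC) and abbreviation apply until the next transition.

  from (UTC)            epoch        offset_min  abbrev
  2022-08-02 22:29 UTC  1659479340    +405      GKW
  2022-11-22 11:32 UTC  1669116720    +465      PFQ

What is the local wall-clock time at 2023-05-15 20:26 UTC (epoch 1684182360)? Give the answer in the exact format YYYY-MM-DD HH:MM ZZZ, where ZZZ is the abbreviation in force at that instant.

2023-05-16 04:11 PFQ

Query: 2023-05-15 20:26 UTC
Rule 2/2 (PFQ, +07:45): 2022-11-22 11:32 UTC ≤ query < +∞
20·60 + 26 + 465 = 1691 min
1691 = 1·1440 + 251; 251 = 4·60 + 11 → 04:11, 2023-05-15 + 1 day = 2023-05-16
→ 2023-05-16 04:11 PFQ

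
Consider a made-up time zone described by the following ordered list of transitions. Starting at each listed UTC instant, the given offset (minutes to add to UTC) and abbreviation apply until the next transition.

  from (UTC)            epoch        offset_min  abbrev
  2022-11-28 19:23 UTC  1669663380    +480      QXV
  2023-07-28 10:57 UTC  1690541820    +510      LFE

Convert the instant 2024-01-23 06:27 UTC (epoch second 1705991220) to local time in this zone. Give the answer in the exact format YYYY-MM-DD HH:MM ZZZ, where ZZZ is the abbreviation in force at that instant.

2024-01-23 14:57 LFE

Query: 2024-01-23 06:27 UTC
Rule 2/2 (LFE, +08:30): 2023-07-28 10:57 UTC ≤ query < +∞
6·60 + 27 + 510 = 897 min
897 = 0·1440 + 897; 897 = 14·60 + 57 → 14:57, same day
→ 2024-01-23 14:57 LFE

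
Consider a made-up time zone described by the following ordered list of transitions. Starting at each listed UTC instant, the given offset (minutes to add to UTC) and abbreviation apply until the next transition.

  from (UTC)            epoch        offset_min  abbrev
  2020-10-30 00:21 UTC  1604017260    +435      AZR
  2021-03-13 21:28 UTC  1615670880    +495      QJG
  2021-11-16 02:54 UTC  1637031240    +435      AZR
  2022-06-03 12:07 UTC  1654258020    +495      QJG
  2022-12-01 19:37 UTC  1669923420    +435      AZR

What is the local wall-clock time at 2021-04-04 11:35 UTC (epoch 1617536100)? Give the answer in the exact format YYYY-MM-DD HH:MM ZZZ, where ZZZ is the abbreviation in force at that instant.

Query: 2021-04-04 11:35 UTC
Rule 2/5 (QJG, +08:15): 2021-03-13 21:28 UTC ≤ query < 2021-11-16 02:54 UTC
11·60 + 35 + 495 = 1190 min
1190 = 0·1440 + 1190; 1190 = 19·60 + 50 → 19:50, same day
→ 2021-04-04 19:50 QJG

2021-04-04 19:50 QJG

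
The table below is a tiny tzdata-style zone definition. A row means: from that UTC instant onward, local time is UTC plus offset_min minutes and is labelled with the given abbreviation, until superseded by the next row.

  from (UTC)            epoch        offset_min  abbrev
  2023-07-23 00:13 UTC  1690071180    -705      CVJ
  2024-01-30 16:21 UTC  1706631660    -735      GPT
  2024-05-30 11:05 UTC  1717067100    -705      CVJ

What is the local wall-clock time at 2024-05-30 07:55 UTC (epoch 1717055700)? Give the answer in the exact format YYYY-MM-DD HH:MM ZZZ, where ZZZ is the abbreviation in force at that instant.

2024-05-29 19:40 GPT

Query: 2024-05-30 07:55 UTC
Rule 2/3 (GPT, -12:15): 2024-01-30 16:21 UTC ≤ query < 2024-05-30 11:05 UTC
7·60 + 55 - 735 = -260 min
-260 = -1·1440 + 1180; 1180 = 19·60 + 40 → 19:40, 2024-05-30 - 1 day = 2024-05-29
→ 2024-05-29 19:40 GPT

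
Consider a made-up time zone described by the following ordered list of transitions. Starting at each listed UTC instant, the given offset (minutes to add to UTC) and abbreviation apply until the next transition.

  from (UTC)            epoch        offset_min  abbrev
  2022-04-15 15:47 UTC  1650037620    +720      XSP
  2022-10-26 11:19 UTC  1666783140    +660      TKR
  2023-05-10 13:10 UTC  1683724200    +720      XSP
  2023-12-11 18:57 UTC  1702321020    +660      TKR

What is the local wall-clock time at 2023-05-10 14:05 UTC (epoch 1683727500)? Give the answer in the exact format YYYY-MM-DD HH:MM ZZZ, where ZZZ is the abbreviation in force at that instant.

Query: 2023-05-10 14:05 UTC
Rule 3/4 (XSP, +12:00): 2023-05-10 13:10 UTC ≤ query < 2023-12-11 18:57 UTC
14·60 + 5 + 720 = 1565 min
1565 = 1·1440 + 125; 125 = 2·60 + 5 → 02:05, 2023-05-10 + 1 day = 2023-05-11
→ 2023-05-11 02:05 XSP

2023-05-11 02:05 XSP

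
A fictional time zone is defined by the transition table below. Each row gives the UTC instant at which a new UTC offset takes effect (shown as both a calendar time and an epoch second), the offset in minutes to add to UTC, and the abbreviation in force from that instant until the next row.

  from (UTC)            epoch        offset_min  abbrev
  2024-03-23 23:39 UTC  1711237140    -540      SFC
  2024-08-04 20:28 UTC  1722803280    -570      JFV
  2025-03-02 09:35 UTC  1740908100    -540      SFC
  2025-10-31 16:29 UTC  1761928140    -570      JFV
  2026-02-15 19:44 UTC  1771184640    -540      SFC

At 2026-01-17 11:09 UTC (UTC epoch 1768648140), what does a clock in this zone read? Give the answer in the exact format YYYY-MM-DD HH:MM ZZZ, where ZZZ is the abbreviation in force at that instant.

2026-01-17 01:39 JFV

Query: 2026-01-17 11:09 UTC
Rule 4/5 (JFV, -09:30): 2025-10-31 16:29 UTC ≤ query < 2026-02-15 19:44 UTC
11·60 + 9 - 570 = 99 min
99 = 0·1440 + 99; 99 = 1·60 + 39 → 01:39, same day
→ 2026-01-17 01:39 JFV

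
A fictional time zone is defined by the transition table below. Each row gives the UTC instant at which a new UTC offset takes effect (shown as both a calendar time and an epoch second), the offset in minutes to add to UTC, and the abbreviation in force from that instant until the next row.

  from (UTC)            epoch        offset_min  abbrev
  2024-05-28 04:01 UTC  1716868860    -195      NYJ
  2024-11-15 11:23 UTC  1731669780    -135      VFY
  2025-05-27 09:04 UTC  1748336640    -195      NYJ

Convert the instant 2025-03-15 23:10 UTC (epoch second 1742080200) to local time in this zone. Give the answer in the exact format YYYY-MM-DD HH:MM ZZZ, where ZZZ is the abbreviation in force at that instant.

Query: 2025-03-15 23:10 UTC
Rule 2/3 (VFY, -02:15): 2024-11-15 11:23 UTC ≤ query < 2025-05-27 09:04 UTC
23·60 + 10 - 135 = 1255 min
1255 = 0·1440 + 1255; 1255 = 20·60 + 55 → 20:55, same day
→ 2025-03-15 20:55 VFY

2025-03-15 20:55 VFY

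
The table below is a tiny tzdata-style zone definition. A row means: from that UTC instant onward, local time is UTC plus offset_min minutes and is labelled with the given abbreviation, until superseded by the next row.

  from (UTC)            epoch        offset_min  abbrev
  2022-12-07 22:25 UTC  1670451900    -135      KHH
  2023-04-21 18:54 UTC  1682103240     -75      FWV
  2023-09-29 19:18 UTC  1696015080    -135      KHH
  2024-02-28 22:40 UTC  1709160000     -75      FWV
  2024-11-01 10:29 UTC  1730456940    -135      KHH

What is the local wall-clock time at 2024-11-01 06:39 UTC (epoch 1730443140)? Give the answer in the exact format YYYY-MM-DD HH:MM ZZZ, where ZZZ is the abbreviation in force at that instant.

2024-11-01 05:24 FWV

Query: 2024-11-01 06:39 UTC
Rule 4/5 (FWV, -01:15): 2024-02-28 22:40 UTC ≤ query < 2024-11-01 10:29 UTC
6·60 + 39 - 75 = 324 min
324 = 0·1440 + 324; 324 = 5·60 + 24 → 05:24, same day
→ 2024-11-01 05:24 FWV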